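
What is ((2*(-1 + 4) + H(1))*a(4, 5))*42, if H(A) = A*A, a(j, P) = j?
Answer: 1176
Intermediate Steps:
H(A) = A²
((2*(-1 + 4) + H(1))*a(4, 5))*42 = ((2*(-1 + 4) + 1²)*4)*42 = ((2*3 + 1)*4)*42 = ((6 + 1)*4)*42 = (7*4)*42 = 28*42 = 1176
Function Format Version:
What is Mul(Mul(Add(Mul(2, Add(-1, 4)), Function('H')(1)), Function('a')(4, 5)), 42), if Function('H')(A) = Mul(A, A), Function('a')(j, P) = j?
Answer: 1176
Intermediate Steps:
Function('H')(A) = Pow(A, 2)
Mul(Mul(Add(Mul(2, Add(-1, 4)), Function('H')(1)), Function('a')(4, 5)), 42) = Mul(Mul(Add(Mul(2, Add(-1, 4)), Pow(1, 2)), 4), 42) = Mul(Mul(Add(Mul(2, 3), 1), 4), 42) = Mul(Mul(Add(6, 1), 4), 42) = Mul(Mul(7, 4), 42) = Mul(28, 42) = 1176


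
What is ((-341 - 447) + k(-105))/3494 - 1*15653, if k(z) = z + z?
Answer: -27346290/1747 ≈ -15653.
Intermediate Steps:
k(z) = 2*z
((-341 - 447) + k(-105))/3494 - 1*15653 = ((-341 - 447) + 2*(-105))/3494 - 1*15653 = (-788 - 210)*(1/3494) - 15653 = -998*1/3494 - 15653 = -499/1747 - 15653 = -27346290/1747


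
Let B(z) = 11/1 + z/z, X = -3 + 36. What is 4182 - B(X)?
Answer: 4170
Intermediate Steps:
X = 33
B(z) = 12 (B(z) = 11*1 + 1 = 11 + 1 = 12)
4182 - B(X) = 4182 - 1*12 = 4182 - 12 = 4170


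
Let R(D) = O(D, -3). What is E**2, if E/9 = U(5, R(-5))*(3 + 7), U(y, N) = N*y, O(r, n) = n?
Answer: 1822500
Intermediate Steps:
R(D) = -3
E = -1350 (E = 9*((-3*5)*(3 + 7)) = 9*(-15*10) = 9*(-150) = -1350)
E**2 = (-1350)**2 = 1822500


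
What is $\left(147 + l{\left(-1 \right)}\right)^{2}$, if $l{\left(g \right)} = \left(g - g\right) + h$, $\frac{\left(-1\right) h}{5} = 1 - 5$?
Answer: $27889$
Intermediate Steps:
$h = 20$ ($h = - 5 \left(1 - 5\right) = \left(-5\right) \left(-4\right) = 20$)
$l{\left(g \right)} = 20$ ($l{\left(g \right)} = \left(g - g\right) + 20 = 0 + 20 = 20$)
$\left(147 + l{\left(-1 \right)}\right)^{2} = \left(147 + 20\right)^{2} = 167^{2} = 27889$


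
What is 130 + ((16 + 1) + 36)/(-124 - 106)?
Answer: 29847/230 ≈ 129.77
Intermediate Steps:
130 + ((16 + 1) + 36)/(-124 - 106) = 130 + (17 + 36)/(-230) = 130 + 53*(-1/230) = 130 - 53/230 = 29847/230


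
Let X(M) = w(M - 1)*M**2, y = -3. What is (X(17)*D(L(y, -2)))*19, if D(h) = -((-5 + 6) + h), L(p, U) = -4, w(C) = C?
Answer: 263568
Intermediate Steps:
D(h) = -1 - h (D(h) = -(1 + h) = -1 - h)
X(M) = M**2*(-1 + M) (X(M) = (M - 1)*M**2 = (-1 + M)*M**2 = M**2*(-1 + M))
(X(17)*D(L(y, -2)))*19 = ((17**2*(-1 + 17))*(-1 - 1*(-4)))*19 = ((289*16)*(-1 + 4))*19 = (4624*3)*19 = 13872*19 = 263568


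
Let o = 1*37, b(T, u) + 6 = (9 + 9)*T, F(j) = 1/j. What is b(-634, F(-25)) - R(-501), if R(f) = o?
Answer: -11455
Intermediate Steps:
b(T, u) = -6 + 18*T (b(T, u) = -6 + (9 + 9)*T = -6 + 18*T)
o = 37
R(f) = 37
b(-634, F(-25)) - R(-501) = (-6 + 18*(-634)) - 1*37 = (-6 - 11412) - 37 = -11418 - 37 = -11455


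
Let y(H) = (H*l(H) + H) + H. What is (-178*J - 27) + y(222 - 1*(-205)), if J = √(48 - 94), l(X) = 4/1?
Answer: 2535 - 178*I*√46 ≈ 2535.0 - 1207.3*I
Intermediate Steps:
l(X) = 4 (l(X) = 4*1 = 4)
J = I*√46 (J = √(-46) = I*√46 ≈ 6.7823*I)
y(H) = 6*H (y(H) = (H*4 + H) + H = (4*H + H) + H = 5*H + H = 6*H)
(-178*J - 27) + y(222 - 1*(-205)) = (-178*I*√46 - 27) + 6*(222 - 1*(-205)) = (-178*I*√46 - 27) + 6*(222 + 205) = (-27 - 178*I*√46) + 6*427 = (-27 - 178*I*√46) + 2562 = 2535 - 178*I*√46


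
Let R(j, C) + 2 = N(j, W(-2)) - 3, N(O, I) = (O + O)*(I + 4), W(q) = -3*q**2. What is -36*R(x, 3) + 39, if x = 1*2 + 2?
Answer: 2523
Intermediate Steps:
x = 4 (x = 2 + 2 = 4)
N(O, I) = 2*O*(4 + I) (N(O, I) = (2*O)*(4 + I) = 2*O*(4 + I))
R(j, C) = -5 - 16*j (R(j, C) = -2 + (2*j*(4 - 3*(-2)**2) - 3) = -2 + (2*j*(4 - 3*4) - 3) = -2 + (2*j*(4 - 12) - 3) = -2 + (2*j*(-8) - 3) = -2 + (-16*j - 3) = -2 + (-3 - 16*j) = -5 - 16*j)
-36*R(x, 3) + 39 = -36*(-5 - 16*4) + 39 = -36*(-5 - 64) + 39 = -36*(-69) + 39 = 2484 + 39 = 2523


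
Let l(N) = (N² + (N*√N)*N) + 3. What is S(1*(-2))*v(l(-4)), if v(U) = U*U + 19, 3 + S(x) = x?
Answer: 3220 - 6080*I ≈ 3220.0 - 6080.0*I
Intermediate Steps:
S(x) = -3 + x
l(N) = 3 + N² + N^(5/2) (l(N) = (N² + N^(3/2)*N) + 3 = (N² + N^(5/2)) + 3 = 3 + N² + N^(5/2))
v(U) = 19 + U² (v(U) = U² + 19 = 19 + U²)
S(1*(-2))*v(l(-4)) = (-3 + 1*(-2))*(19 + (3 + (-4)² + (-4)^(5/2))²) = (-3 - 2)*(19 + (3 + 16 + 32*I)²) = -5*(19 + (19 + 32*I)²) = -95 - 5*(19 + 32*I)²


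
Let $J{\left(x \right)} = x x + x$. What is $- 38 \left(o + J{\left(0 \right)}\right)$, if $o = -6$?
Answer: $228$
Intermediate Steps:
$J{\left(x \right)} = x + x^{2}$ ($J{\left(x \right)} = x^{2} + x = x + x^{2}$)
$- 38 \left(o + J{\left(0 \right)}\right) = - 38 \left(-6 + 0 \left(1 + 0\right)\right) = - 38 \left(-6 + 0 \cdot 1\right) = - 38 \left(-6 + 0\right) = \left(-38\right) \left(-6\right) = 228$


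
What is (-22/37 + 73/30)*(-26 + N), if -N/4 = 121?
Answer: -34697/37 ≈ -937.76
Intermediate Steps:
N = -484 (N = -4*121 = -484)
(-22/37 + 73/30)*(-26 + N) = (-22/37 + 73/30)*(-26 - 484) = (-22*1/37 + 73*(1/30))*(-510) = (-22/37 + 73/30)*(-510) = (2041/1110)*(-510) = -34697/37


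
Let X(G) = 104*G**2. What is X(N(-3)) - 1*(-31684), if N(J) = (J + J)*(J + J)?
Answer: 166468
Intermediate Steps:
N(J) = 4*J**2 (N(J) = (2*J)*(2*J) = 4*J**2)
X(N(-3)) - 1*(-31684) = 104*(4*(-3)**2)**2 - 1*(-31684) = 104*(4*9)**2 + 31684 = 104*36**2 + 31684 = 104*1296 + 31684 = 134784 + 31684 = 166468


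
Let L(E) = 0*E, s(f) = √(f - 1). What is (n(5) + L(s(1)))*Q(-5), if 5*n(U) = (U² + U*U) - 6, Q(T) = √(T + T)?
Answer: 44*I*√10/5 ≈ 27.828*I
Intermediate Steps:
s(f) = √(-1 + f)
Q(T) = √2*√T (Q(T) = √(2*T) = √2*√T)
n(U) = -6/5 + 2*U²/5 (n(U) = ((U² + U*U) - 6)/5 = ((U² + U²) - 6)/5 = (2*U² - 6)/5 = (-6 + 2*U²)/5 = -6/5 + 2*U²/5)
L(E) = 0
(n(5) + L(s(1)))*Q(-5) = ((-6/5 + (⅖)*5²) + 0)*(√2*√(-5)) = ((-6/5 + (⅖)*25) + 0)*(√2*(I*√5)) = ((-6/5 + 10) + 0)*(I*√10) = (44/5 + 0)*(I*√10) = 44*(I*√10)/5 = 44*I*√10/5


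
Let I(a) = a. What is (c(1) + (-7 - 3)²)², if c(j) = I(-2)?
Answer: 9604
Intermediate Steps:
c(j) = -2
(c(1) + (-7 - 3)²)² = (-2 + (-7 - 3)²)² = (-2 + (-10)²)² = (-2 + 100)² = 98² = 9604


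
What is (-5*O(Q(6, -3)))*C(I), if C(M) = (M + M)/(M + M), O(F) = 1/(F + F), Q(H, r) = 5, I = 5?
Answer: -1/2 ≈ -0.50000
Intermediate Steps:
O(F) = 1/(2*F)
C(M) = 1 (C(M) = (2*M)/((2*M)) = (2*M)*(1/(2*M)) = 1)
(-5*O(Q(6, -3)))*C(I) = -5/(2*5)*1 = -5*1/10*1 = -1/2*1 = -1/2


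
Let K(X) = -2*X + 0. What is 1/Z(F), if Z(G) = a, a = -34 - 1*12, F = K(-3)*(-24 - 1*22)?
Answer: -1/46 ≈ -0.021739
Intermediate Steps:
K(X) = -2*X
F = -276 (F = (-2*(-3))*(-24 - 1*22) = 6*(-24 - 22) = 6*(-46) = -276)
a = -46 (a = -34 - 12 = -46)
Z(G) = -46
1/Z(F) = 1/(-46) = -1/46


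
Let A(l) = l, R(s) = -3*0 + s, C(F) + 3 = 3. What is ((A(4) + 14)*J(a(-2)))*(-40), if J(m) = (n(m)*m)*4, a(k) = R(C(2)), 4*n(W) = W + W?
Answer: 0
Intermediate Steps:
n(W) = W/2 (n(W) = (W + W)/4 = (2*W)/4 = W/2)
C(F) = 0 (C(F) = -3 + 3 = 0)
R(s) = s (R(s) = 0 + s = s)
a(k) = 0
J(m) = 2*m² (J(m) = ((m/2)*m)*4 = (m²/2)*4 = 2*m²)
((A(4) + 14)*J(a(-2)))*(-40) = ((4 + 14)*(2*0²))*(-40) = (18*(2*0))*(-40) = (18*0)*(-40) = 0*(-40) = 0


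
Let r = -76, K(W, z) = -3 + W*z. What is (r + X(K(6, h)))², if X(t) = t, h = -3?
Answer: 9409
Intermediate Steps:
(r + X(K(6, h)))² = (-76 + (-3 + 6*(-3)))² = (-76 + (-3 - 18))² = (-76 - 21)² = (-97)² = 9409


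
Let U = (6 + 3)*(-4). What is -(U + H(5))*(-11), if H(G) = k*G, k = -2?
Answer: -506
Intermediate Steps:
U = -36 (U = 9*(-4) = -36)
H(G) = -2*G
-(U + H(5))*(-11) = -(-36 - 2*5)*(-11) = -(-36 - 10)*(-11) = -(-46)*(-11) = -1*506 = -506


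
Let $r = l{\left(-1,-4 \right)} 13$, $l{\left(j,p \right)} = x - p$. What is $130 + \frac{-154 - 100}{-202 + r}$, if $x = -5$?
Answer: $\frac{28204}{215} \approx 131.18$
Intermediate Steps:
$l{\left(j,p \right)} = -5 - p$
$r = -13$ ($r = \left(-5 - -4\right) 13 = \left(-5 + 4\right) 13 = \left(-1\right) 13 = -13$)
$130 + \frac{-154 - 100}{-202 + r} = 130 + \frac{-154 - 100}{-202 - 13} = 130 - \frac{254}{-215} = 130 - - \frac{254}{215} = 130 + \frac{254}{215} = \frac{28204}{215}$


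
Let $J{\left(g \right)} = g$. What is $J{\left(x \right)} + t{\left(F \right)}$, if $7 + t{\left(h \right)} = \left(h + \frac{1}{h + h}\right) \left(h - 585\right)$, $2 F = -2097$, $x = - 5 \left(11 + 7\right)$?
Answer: $\frac{1596169789}{932} \approx 1.7126 \cdot 10^{6}$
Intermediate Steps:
$x = -90$ ($x = \left(-5\right) 18 = -90$)
$F = - \frac{2097}{2}$ ($F = \frac{1}{2} \left(-2097\right) = - \frac{2097}{2} \approx -1048.5$)
$t{\left(h \right)} = -7 + \left(-585 + h\right) \left(h + \frac{1}{2 h}\right)$ ($t{\left(h \right)} = -7 + \left(h + \frac{1}{h + h}\right) \left(h - 585\right) = -7 + \left(h + \frac{1}{2 h}\right) \left(-585 + h\right) = -7 + \left(-585 + h\right) \left(h + \frac{1}{2 h}\right)$)
$J{\left(x \right)} + t{\left(F \right)} = -90 - \left(-613366 - \frac{4397409}{4} - \frac{65}{233}\right) = -90 + \left(- \frac{13}{2} + \frac{4397409}{4} + \frac{1226745}{2} - - \frac{65}{233}\right) = -90 + \left(- \frac{13}{2} + \frac{4397409}{4} + \frac{1226745}{2} + \frac{65}{233}\right) = -90 + \frac{1596253669}{932} = \frac{1596169789}{932}$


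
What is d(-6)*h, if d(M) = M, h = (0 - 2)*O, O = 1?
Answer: 12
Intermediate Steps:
h = -2 (h = (0 - 2)*1 = -2*1 = -2)
d(-6)*h = -6*(-2) = 12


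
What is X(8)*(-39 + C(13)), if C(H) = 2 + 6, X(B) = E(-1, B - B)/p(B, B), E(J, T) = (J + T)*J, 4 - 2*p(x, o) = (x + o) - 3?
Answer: 62/9 ≈ 6.8889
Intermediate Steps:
p(x, o) = 7/2 - o/2 - x/2 (p(x, o) = 2 - ((x + o) - 3)/2 = 2 - ((o + x) - 3)/2 = 2 - (-3 + o + x)/2 = 2 + (3/2 - o/2 - x/2) = 7/2 - o/2 - x/2)
E(J, T) = J*(J + T)
X(B) = 1/(7/2 - B) (X(B) = (-(-1 + (B - B)))/(7/2 - B/2 - B/2) = (-(-1 + 0))/(7/2 - B) = (-1*(-1))/(7/2 - B) = 1/(7/2 - B))
C(H) = 8
X(8)*(-39 + C(13)) = (-2/(-7 + 2*8))*(-39 + 8) = -2/(-7 + 16)*(-31) = -2/9*(-31) = 62/9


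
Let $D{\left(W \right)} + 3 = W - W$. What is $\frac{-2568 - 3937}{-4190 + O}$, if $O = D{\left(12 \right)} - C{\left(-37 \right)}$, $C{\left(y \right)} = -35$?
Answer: $\frac{6505}{4158} \approx 1.5645$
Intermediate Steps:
$D{\left(W \right)} = -3$ ($D{\left(W \right)} = -3 + \left(W - W\right) = -3 + 0 = -3$)
$O = 32$ ($O = -3 - -35 = -3 + 35 = 32$)
$\frac{-2568 - 3937}{-4190 + O} = \frac{-2568 - 3937}{-4190 + 32} = - \frac{6505}{-4158} = \left(-6505\right) \left(- \frac{1}{4158}\right) = \frac{6505}{4158}$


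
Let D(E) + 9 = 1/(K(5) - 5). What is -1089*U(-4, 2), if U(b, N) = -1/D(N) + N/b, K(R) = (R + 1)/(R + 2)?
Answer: 114345/268 ≈ 426.66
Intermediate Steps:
K(R) = (1 + R)/(2 + R)
D(E) = -268/29 (D(E) = -9 + 1/((1 + 5)/(2 + 5) - 5) = -9 + 1/(6/7 - 5) = -9 + 1/(-29/7) = -9 - 7/29 = -268/29)
U(b, N) = 29/268 + N/b (U(b, N) = -1/(-268/29) + N/b = -1*(-29/268) + N/b = 29/268 + N/b)
-1089*U(-4, 2) = -1089*(29/268 + 2/(-4)) = -1089*(29/268 + 2*(-¼)) = -1089*(29/268 - ½) = -1089*(-105/268) = 114345/268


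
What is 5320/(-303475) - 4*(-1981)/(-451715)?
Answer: -192314388/5483368385 ≈ -0.035072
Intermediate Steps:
5320/(-303475) - 4*(-1981)/(-451715) = 5320*(-1/303475) + 7924*(-1/451715) = -1064/60695 - 7924/451715 = -192314388/5483368385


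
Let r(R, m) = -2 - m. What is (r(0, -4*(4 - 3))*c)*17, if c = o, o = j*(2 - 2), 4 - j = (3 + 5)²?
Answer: 0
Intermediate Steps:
j = -60 (j = 4 - (3 + 5)² = 4 - 1*8² = 4 - 1*64 = 4 - 64 = -60)
o = 0 (o = -60*(2 - 2) = -60*0 = 0)
c = 0
(r(0, -4*(4 - 3))*c)*17 = ((-2 - (-4)*(4 - 3))*0)*17 = ((-2 - (-4))*0)*17 = ((-2 - 1*(-4))*0)*17 = ((-2 + 4)*0)*17 = (2*0)*17 = 0*17 = 0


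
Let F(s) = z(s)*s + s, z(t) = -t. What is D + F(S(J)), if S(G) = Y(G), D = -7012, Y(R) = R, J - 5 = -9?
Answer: -7032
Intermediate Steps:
J = -4 (J = 5 - 9 = -4)
S(G) = G
F(s) = s - s**2 (F(s) = (-s)*s + s = -s**2 + s = s - s**2)
D + F(S(J)) = -7012 - 4*(1 - 1*(-4)) = -7012 - 4*(1 + 4) = -7012 - 4*5 = -7012 - 20 = -7032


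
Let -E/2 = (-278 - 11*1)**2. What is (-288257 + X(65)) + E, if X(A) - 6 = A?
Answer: -455228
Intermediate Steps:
X(A) = 6 + A
E = -167042 (E = -2*(-278 - 11*1)**2 = -2*(-278 - 11)**2 = -2*(-289)**2 = -2*83521 = -167042)
(-288257 + X(65)) + E = (-288257 + (6 + 65)) - 167042 = (-288257 + 71) - 167042 = -288186 - 167042 = -455228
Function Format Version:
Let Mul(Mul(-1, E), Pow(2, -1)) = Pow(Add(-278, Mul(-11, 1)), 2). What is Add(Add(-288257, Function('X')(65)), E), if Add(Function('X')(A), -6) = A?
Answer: -455228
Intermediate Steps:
Function('X')(A) = Add(6, A)
E = -167042 (E = Mul(-2, Pow(Add(-278, Mul(-11, 1)), 2)) = Mul(-2, Pow(Add(-278, -11), 2)) = Mul(-2, Pow(-289, 2)) = Mul(-2, 83521) = -167042)
Add(Add(-288257, Function('X')(65)), E) = Add(Add(-288257, Add(6, 65)), -167042) = Add(Add(-288257, 71), -167042) = Add(-288186, -167042) = -455228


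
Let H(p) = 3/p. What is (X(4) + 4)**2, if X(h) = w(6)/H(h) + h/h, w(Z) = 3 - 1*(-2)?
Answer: 1225/9 ≈ 136.11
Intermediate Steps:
w(Z) = 5 (w(Z) = 3 + 2 = 5)
X(h) = 1 + 5*h/3 (X(h) = 5/((3/h)) + h/h = 5*(h/3) + 1 = 5*h/3 + 1 = 1 + 5*h/3)
(X(4) + 4)**2 = ((1 + (5/3)*4) + 4)**2 = ((1 + 20/3) + 4)**2 = (23/3 + 4)**2 = (35/3)**2 = 1225/9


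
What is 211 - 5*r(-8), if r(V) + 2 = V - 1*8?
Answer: 301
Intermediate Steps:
r(V) = -10 + V (r(V) = -2 + (V - 1*8) = -2 + (V - 8) = -2 + (-8 + V) = -10 + V)
211 - 5*r(-8) = 211 - 5*(-10 - 8) = 211 - 5*(-18) = 211 + 90 = 301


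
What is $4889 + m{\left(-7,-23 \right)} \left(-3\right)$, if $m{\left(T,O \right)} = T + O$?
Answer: $4979$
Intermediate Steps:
$m{\left(T,O \right)} = O + T$
$4889 + m{\left(-7,-23 \right)} \left(-3\right) = 4889 + \left(-23 - 7\right) \left(-3\right) = 4889 - -90 = 4889 + 90 = 4979$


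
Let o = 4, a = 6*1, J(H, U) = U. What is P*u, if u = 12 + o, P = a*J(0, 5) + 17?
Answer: 752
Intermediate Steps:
a = 6
P = 47 (P = 6*5 + 17 = 30 + 17 = 47)
u = 16 (u = 12 + 4 = 16)
P*u = 47*16 = 752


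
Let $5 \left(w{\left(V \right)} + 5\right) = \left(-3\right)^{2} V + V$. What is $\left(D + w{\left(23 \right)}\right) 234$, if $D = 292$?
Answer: $77922$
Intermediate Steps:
$w{\left(V \right)} = -5 + 2 V$ ($w{\left(V \right)} = -5 + \frac{\left(-3\right)^{2} V + V}{5} = -5 + \frac{9 V + V}{5} = -5 + \frac{10 V}{5} = -5 + 2 V$)
$\left(D + w{\left(23 \right)}\right) 234 = \left(292 + \left(-5 + 2 \cdot 23\right)\right) 234 = \left(292 + \left(-5 + 46\right)\right) 234 = \left(292 + 41\right) 234 = 333 \cdot 234 = 77922$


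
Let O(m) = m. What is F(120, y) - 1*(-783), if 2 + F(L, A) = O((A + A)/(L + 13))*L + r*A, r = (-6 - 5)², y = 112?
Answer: 276167/19 ≈ 14535.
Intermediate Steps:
r = 121 (r = (-11)² = 121)
F(L, A) = -2 + 121*A + 2*A*L/(13 + L) (F(L, A) = -2 + (((A + A)/(L + 13))*L + 121*A) = -2 + (((2*A)/(13 + L))*L + 121*A) = -2 + ((2*A/(13 + L))*L + 121*A) = -2 + (2*A*L/(13 + L) + 121*A) = -2 + (121*A + 2*A*L/(13 + L)) = -2 + 121*A + 2*A*L/(13 + L))
F(120, y) - 1*(-783) = ((-2 + 121*112)*(13 + 120) + 2*112*120)/(13 + 120) - 1*(-783) = ((-2 + 13552)*133 + 26880)/133 + 783 = (13550*133 + 26880)/133 + 783 = (1802150 + 26880)/133 + 783 = (1/133)*1829030 + 783 = 261290/19 + 783 = 276167/19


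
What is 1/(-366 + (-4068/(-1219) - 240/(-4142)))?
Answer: -2524549/915413826 ≈ -0.0027578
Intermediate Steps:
1/(-366 + (-4068/(-1219) - 240/(-4142))) = 1/(-366 + (-4068*(-1/1219) - 240*(-1/4142))) = 1/(-366 + (4068/1219 + 120/2071)) = 1/(-366 + 8571108/2524549) = 1/(-915413826/2524549) = -2524549/915413826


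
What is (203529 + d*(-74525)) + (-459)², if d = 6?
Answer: -32940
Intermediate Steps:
(203529 + d*(-74525)) + (-459)² = (203529 + 6*(-74525)) + (-459)² = (203529 - 447150) + 210681 = -243621 + 210681 = -32940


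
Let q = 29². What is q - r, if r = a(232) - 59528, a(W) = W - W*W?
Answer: 113961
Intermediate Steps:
a(W) = W - W²
q = 841
r = -113120 (r = 232*(1 - 1*232) - 59528 = 232*(1 - 232) - 59528 = 232*(-231) - 59528 = -53592 - 59528 = -113120)
q - r = 841 - 1*(-113120) = 841 + 113120 = 113961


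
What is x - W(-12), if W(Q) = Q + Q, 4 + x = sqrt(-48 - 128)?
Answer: 20 + 4*I*sqrt(11) ≈ 20.0 + 13.266*I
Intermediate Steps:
x = -4 + 4*I*sqrt(11) (x = -4 + sqrt(-48 - 128) = -4 + sqrt(-176) = -4 + 4*I*sqrt(11) ≈ -4.0 + 13.266*I)
W(Q) = 2*Q
x - W(-12) = (-4 + 4*I*sqrt(11)) - 2*(-12) = (-4 + 4*I*sqrt(11)) - 1*(-24) = (-4 + 4*I*sqrt(11)) + 24 = 20 + 4*I*sqrt(11)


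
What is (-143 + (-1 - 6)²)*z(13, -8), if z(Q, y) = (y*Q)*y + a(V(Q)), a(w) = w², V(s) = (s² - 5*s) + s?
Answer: -1364974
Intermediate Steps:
V(s) = s² - 4*s
z(Q, y) = Q*y² + Q²*(-4 + Q)² (z(Q, y) = (y*Q)*y + (Q*(-4 + Q))² = (Q*y)*y + Q²*(-4 + Q)² = Q*y² + Q²*(-4 + Q)²)
(-143 + (-1 - 6)²)*z(13, -8) = (-143 + (-1 - 6)²)*(13*((-8)² + 13*(-4 + 13)²)) = (-143 + (-7)²)*(13*(64 + 13*9²)) = (-143 + 49)*(13*(64 + 13*81)) = -1222*(64 + 1053) = -1222*1117 = -94*14521 = -1364974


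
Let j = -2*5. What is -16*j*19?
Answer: 3040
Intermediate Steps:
j = -10
-16*j*19 = -16*(-10)*19 = 160*19 = 3040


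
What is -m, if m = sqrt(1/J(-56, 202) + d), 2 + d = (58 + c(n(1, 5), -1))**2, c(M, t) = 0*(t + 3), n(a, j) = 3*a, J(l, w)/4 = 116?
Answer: -sqrt(45239101)/116 ≈ -57.983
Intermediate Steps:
J(l, w) = 464 (J(l, w) = 4*116 = 464)
c(M, t) = 0 (c(M, t) = 0*(3 + t) = 0)
d = 3362 (d = -2 + (58 + 0)**2 = -2 + 58**2 = -2 + 3364 = 3362)
m = sqrt(45239101)/116 (m = sqrt(1/464 + 3362) = sqrt(1559969/464) = sqrt(45239101)/116 ≈ 57.983)
-m = -sqrt(45239101)/116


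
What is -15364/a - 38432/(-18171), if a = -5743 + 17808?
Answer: 184502836/219233115 ≈ 0.84158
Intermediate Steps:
a = 12065
-15364/a - 38432/(-18171) = -15364/12065 - 38432/(-18171) = -15364*1/12065 - 38432*(-1/18171) = -15364/12065 + 38432/18171 = 184502836/219233115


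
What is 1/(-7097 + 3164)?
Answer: -1/3933 ≈ -0.00025426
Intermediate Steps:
1/(-7097 + 3164) = 1/(-3933) = -1/3933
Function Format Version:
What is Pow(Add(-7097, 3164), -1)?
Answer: Rational(-1, 3933) ≈ -0.00025426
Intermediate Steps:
Pow(Add(-7097, 3164), -1) = Pow(-3933, -1) = Rational(-1, 3933)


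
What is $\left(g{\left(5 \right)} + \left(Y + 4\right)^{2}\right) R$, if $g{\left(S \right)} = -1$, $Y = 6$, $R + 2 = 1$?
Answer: $-99$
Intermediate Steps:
$R = -1$ ($R = -2 + 1 = -1$)
$\left(g{\left(5 \right)} + \left(Y + 4\right)^{2}\right) R = \left(-1 + \left(6 + 4\right)^{2}\right) \left(-1\right) = \left(-1 + 10^{2}\right) \left(-1\right) = \left(-1 + 100\right) \left(-1\right) = 99 \left(-1\right) = -99$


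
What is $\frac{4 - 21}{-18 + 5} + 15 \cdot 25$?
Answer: $\frac{4892}{13} \approx 376.31$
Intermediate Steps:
$\frac{4 - 21}{-18 + 5} + 15 \cdot 25 = - \frac{17}{-13} + 375 = \left(-17\right) \left(- \frac{1}{13}\right) + 375 = \frac{17}{13} + 375 = \frac{4892}{13}$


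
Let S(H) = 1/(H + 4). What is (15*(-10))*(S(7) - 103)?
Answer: 169800/11 ≈ 15436.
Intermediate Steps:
S(H) = 1/(4 + H)
(15*(-10))*(S(7) - 103) = (15*(-10))*(1/(4 + 7) - 103) = -150*(1/11 - 103) = -150*(-1132/11) = 169800/11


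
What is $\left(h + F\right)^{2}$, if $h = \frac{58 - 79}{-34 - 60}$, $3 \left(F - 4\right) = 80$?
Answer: $\frac{75881521}{79524} \approx 954.2$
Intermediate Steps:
$F = \frac{92}{3}$ ($F = 4 + \frac{1}{3} \cdot 80 = 4 + \frac{80}{3} = \frac{92}{3} \approx 30.667$)
$h = \frac{21}{94}$ ($h = - \frac{21}{-94} = \left(-21\right) \left(- \frac{1}{94}\right) = \frac{21}{94} \approx 0.2234$)
$\left(h + F\right)^{2} = \left(\frac{21}{94} + \frac{92}{3}\right)^{2} = \left(\frac{8711}{282}\right)^{2} = \frac{75881521}{79524}$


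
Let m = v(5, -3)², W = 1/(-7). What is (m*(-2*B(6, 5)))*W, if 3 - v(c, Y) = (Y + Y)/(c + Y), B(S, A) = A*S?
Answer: 2160/7 ≈ 308.57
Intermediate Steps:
W = -⅐ ≈ -0.14286
v(c, Y) = 3 - 2*Y/(Y + c) (v(c, Y) = 3 - (Y + Y)/(c + Y) = 3 - 2*Y/(Y + c))
m = 36 (m = ((-3 + 3*5)/(-3 + 5))² = ((-3 + 15)/2)² = ((½)*12)² = 6² = 36)
(m*(-2*B(6, 5)))*W = (36*(-10*6))*(-⅐) = (36*(-2*30))*(-⅐) = (36*(-60))*(-⅐) = -2160*(-⅐) = 2160/7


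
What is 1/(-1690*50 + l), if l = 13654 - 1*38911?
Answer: -1/109757 ≈ -9.1110e-6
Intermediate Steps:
l = -25257 (l = 13654 - 38911 = -25257)
1/(-1690*50 + l) = 1/(-1690*50 - 25257) = 1/(-84500 - 25257) = 1/(-109757) = -1/109757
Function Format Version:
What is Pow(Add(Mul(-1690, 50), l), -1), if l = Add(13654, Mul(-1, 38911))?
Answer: Rational(-1, 109757) ≈ -9.1110e-6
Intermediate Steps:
l = -25257 (l = Add(13654, -38911) = -25257)
Pow(Add(Mul(-1690, 50), l), -1) = Pow(Add(Mul(-1690, 50), -25257), -1) = Pow(Add(-84500, -25257), -1) = Pow(-109757, -1) = Rational(-1, 109757)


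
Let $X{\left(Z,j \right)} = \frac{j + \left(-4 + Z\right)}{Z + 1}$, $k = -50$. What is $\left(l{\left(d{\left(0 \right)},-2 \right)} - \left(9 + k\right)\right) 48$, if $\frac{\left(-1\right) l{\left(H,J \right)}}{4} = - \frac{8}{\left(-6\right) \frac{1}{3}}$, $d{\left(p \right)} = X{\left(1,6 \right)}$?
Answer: $1200$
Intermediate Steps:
$X{\left(Z,j \right)} = \frac{-4 + Z + j}{1 + Z}$
$d{\left(p \right)} = \frac{3}{2}$ ($d{\left(p \right)} = \frac{-4 + 1 + 6}{1 + 1} = \frac{1}{2} \cdot 3 = \frac{3}{2}$)
$l{\left(H,J \right)} = -16$ ($l{\left(H,J \right)} = - 4 \left(- \frac{8}{\left(-6\right) \frac{1}{3}}\right) = - 4 \left(- \frac{8}{-2}\right) = - 4 \left(\left(-8\right) \left(- \frac{1}{2}\right)\right) = \left(-4\right) 4 = -16$)
$\left(l{\left(d{\left(0 \right)},-2 \right)} - \left(9 + k\right)\right) 48 = \left(-16 - -41\right) 48 = \left(-16 + \left(-9 + 50\right)\right) 48 = \left(-16 + 41\right) 48 = 25 \cdot 48 = 1200$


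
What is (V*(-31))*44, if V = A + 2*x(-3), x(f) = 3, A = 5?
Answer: -15004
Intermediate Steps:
V = 11 (V = 5 + 2*3 = 5 + 6 = 11)
(V*(-31))*44 = (11*(-31))*44 = -341*44 = -15004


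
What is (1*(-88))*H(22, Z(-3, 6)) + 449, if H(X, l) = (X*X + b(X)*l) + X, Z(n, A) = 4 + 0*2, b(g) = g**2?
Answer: -214447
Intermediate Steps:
Z(n, A) = 4 (Z(n, A) = 4 + 0 = 4)
H(X, l) = X + X**2 + l*X**2 (H(X, l) = (X*X + X**2*l) + X = (X**2 + l*X**2) + X = X + X**2 + l*X**2)
(1*(-88))*H(22, Z(-3, 6)) + 449 = (1*(-88))*(22*(1 + 22 + 22*4)) + 449 = -1936*(1 + 22 + 88) + 449 = -1936*111 + 449 = -88*2442 + 449 = -214896 + 449 = -214447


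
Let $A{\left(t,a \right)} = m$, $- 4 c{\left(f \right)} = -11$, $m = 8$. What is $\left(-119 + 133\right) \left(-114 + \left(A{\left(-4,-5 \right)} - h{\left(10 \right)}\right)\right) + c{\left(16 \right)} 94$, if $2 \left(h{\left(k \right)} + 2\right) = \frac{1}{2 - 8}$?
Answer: $- \frac{3589}{3} \approx -1196.3$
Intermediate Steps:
$h{\left(k \right)} = - \frac{25}{12}$ ($h{\left(k \right)} = -2 + \frac{1}{2 \left(2 - 8\right)} = -2 + \frac{1}{2 \left(-6\right)} = -2 + \frac{1}{2} \left(- \frac{1}{6}\right) = -2 - \frac{1}{12} = - \frac{25}{12}$)
$c{\left(f \right)} = \frac{11}{4}$ ($c{\left(f \right)} = \left(- \frac{1}{4}\right) \left(-11\right) = \frac{11}{4}$)
$A{\left(t,a \right)} = 8$
$\left(-119 + 133\right) \left(-114 + \left(A{\left(-4,-5 \right)} - h{\left(10 \right)}\right)\right) + c{\left(16 \right)} 94 = \left(-119 + 133\right) \left(-114 + \left(8 - - \frac{25}{12}\right)\right) + \frac{11}{4} \cdot 94 = 14 \left(-114 + \left(8 + \frac{25}{12}\right)\right) + \frac{517}{2} = 14 \left(-114 + \frac{121}{12}\right) + \frac{517}{2} = 14 \left(- \frac{1247}{12}\right) + \frac{517}{2} = - \frac{8729}{6} + \frac{517}{2} = - \frac{3589}{3}$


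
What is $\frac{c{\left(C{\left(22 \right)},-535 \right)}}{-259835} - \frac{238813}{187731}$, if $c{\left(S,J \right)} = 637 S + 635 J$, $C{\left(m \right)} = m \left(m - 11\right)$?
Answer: $- \frac{27214546454}{48779084385} \approx -0.55791$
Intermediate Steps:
$C{\left(m \right)} = m \left(-11 + m\right)$
$c{\left(S,J \right)} = 635 J + 637 S$
$\frac{c{\left(C{\left(22 \right)},-535 \right)}}{-259835} - \frac{238813}{187731} = \frac{635 \left(-535\right) + 637 \cdot 22 \left(-11 + 22\right)}{-259835} - \frac{238813}{187731} = \left(-339725 + 637 \cdot 22 \cdot 11\right) \left(- \frac{1}{259835}\right) - \frac{238813}{187731} = \left(-339725 + 637 \cdot 242\right) \left(- \frac{1}{259835}\right) - \frac{238813}{187731} = \left(-339725 + 154154\right) \left(- \frac{1}{259835}\right) - \frac{238813}{187731} = \left(-185571\right) \left(- \frac{1}{259835}\right) - \frac{238813}{187731} = \frac{185571}{259835} - \frac{238813}{187731} = - \frac{27214546454}{48779084385}$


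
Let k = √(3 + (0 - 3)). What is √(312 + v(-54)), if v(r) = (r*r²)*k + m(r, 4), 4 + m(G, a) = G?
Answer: √254 ≈ 15.937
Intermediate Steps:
m(G, a) = -4 + G
k = 0 (k = √(3 - 3) = √0 = 0)
v(r) = -4 + r (v(r) = (r*r²)*0 + (-4 + r) = r³*0 + (-4 + r) = 0 + (-4 + r) = -4 + r)
√(312 + v(-54)) = √(312 + (-4 - 54)) = √(312 - 58) = √254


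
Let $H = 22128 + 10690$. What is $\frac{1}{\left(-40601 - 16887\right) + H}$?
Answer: $- \frac{1}{24670} \approx -4.0535 \cdot 10^{-5}$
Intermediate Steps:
$H = 32818$
$\frac{1}{\left(-40601 - 16887\right) + H} = \frac{1}{\left(-40601 - 16887\right) + 32818} = \frac{1}{-57488 + 32818} = \frac{1}{-24670} = - \frac{1}{24670}$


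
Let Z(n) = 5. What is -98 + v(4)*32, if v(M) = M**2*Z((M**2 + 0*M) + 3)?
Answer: 2462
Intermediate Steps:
v(M) = 5*M**2 (v(M) = M**2*5 = 5*M**2)
-98 + v(4)*32 = -98 + (5*4**2)*32 = -98 + (5*16)*32 = -98 + 80*32 = -98 + 2560 = 2462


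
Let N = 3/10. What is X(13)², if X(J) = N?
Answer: 9/100 ≈ 0.090000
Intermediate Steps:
N = 3/10 (N = 3*(⅒) = 3/10 ≈ 0.30000)
X(J) = 3/10
X(13)² = (3/10)² = 9/100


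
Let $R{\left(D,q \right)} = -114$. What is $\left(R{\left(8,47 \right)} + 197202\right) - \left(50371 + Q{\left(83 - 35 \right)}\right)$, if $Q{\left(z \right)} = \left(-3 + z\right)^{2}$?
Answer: $144692$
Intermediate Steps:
$\left(R{\left(8,47 \right)} + 197202\right) - \left(50371 + Q{\left(83 - 35 \right)}\right) = \left(-114 + 197202\right) - \left(50371 + \left(-3 + \left(83 - 35\right)\right)^{2}\right) = 197088 - \left(50371 + \left(-3 + 48\right)^{2}\right) = 197088 - 52396 = 144692$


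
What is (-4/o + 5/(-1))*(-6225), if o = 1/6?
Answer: 180525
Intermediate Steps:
o = 1/6 ≈ 0.16667
(-4/o + 5/(-1))*(-6225) = (-4/1/6 + 5/(-1))*(-6225) = (-4*6 + 5*(-1))*(-6225) = (-24 - 5)*(-6225) = -29*(-6225) = 180525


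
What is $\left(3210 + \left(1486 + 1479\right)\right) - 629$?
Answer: $5546$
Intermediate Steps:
$\left(3210 + \left(1486 + 1479\right)\right) - 629 = \left(3210 + 2965\right) - 629 = 6175 - 629 = 5546$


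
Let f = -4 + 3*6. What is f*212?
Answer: 2968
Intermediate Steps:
f = 14 (f = -4 + 18 = 14)
f*212 = 14*212 = 2968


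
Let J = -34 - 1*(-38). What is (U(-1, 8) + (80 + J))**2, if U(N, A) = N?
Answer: 6889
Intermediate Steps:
J = 4 (J = -34 + 38 = 4)
(U(-1, 8) + (80 + J))**2 = (-1 + (80 + 4))**2 = (-1 + 84)**2 = 83**2 = 6889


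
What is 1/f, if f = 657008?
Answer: 1/657008 ≈ 1.5221e-6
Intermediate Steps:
1/f = 1/657008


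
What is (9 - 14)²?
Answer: 25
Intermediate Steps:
(9 - 14)² = (-5)² = 25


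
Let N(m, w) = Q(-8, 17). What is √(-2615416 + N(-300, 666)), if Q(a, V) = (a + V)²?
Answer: I*√2615335 ≈ 1617.2*I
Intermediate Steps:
Q(a, V) = (V + a)²
N(m, w) = 81 (N(m, w) = (17 - 8)² = 9² = 81)
√(-2615416 + N(-300, 666)) = √(-2615416 + 81) = √(-2615335) = I*√2615335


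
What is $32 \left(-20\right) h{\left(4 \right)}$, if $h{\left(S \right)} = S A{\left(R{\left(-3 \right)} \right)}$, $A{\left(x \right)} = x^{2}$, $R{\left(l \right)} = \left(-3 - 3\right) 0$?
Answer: $0$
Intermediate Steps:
$R{\left(l \right)} = 0$ ($R{\left(l \right)} = \left(-6\right) 0 = 0$)
$h{\left(S \right)} = 0$ ($h{\left(S \right)} = S 0^{2} = S 0 = 0$)
$32 \left(-20\right) h{\left(4 \right)} = 32 \left(-20\right) 0 = \left(-640\right) 0 = 0$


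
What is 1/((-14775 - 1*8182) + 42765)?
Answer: 1/19808 ≈ 5.0485e-5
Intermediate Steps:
1/((-14775 - 1*8182) + 42765) = 1/((-14775 - 8182) + 42765) = 1/(-22957 + 42765) = 1/19808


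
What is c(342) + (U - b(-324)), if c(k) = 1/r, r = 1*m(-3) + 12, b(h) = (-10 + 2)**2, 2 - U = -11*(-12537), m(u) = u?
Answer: -1241720/9 ≈ -1.3797e+5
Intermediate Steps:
U = -137905 (U = 2 - (-11)*(-12537) = 2 - 1*137907 = 2 - 137907 = -137905)
b(h) = 64 (b(h) = (-8)**2 = 64)
r = 9 (r = 1*(-3) + 12 = -3 + 12 = 9)
c(k) = 1/9
c(342) + (U - b(-324)) = 1/9 + (-137905 - 1*64) = 1/9 + (-137905 - 64) = 1/9 - 137969 = -1241720/9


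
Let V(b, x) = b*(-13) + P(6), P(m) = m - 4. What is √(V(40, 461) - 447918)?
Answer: 2*I*√112109 ≈ 669.65*I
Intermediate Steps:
P(m) = -4 + m
V(b, x) = 2 - 13*b (V(b, x) = b*(-13) + (-4 + 6) = -13*b + 2 = 2 - 13*b)
√(V(40, 461) - 447918) = √((2 - 13*40) - 447918) = √((2 - 520) - 447918) = √(-518 - 447918) = √(-448436) = 2*I*√112109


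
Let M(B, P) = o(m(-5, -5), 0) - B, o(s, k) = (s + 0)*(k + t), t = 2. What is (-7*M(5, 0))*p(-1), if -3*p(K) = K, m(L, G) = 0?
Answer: 35/3 ≈ 11.667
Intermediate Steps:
p(K) = -K/3
o(s, k) = s*(2 + k) (o(s, k) = (s + 0)*(k + 2) = s*(2 + k))
M(B, P) = -B (M(B, P) = 0*(2 + 0) - B = 0*2 - B = 0 - B = -B)
(-7*M(5, 0))*p(-1) = (-(-7)*5)*(-⅓*(-1)) = -7*(-5)*(⅓) = 35*(⅓) = 35/3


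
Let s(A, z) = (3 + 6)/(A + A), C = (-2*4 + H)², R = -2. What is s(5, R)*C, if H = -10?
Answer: 1458/5 ≈ 291.60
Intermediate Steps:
C = 324 (C = (-2*4 - 10)² = (-8 - 10)² = (-18)² = 324)
s(A, z) = 9/(2*A) (s(A, z) = 9/((2*A)) = 9*(1/(2*A)) = 9/(2*A))
s(5, R)*C = ((9/2)/5)*324 = ((9/2)*(⅕))*324 = (9/10)*324 = 1458/5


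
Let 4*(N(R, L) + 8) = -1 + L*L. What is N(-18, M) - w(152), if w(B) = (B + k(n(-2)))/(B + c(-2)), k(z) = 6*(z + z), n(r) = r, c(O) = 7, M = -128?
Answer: 2599297/636 ≈ 4086.9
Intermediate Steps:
N(R, L) = -33/4 + L²/4 (N(R, L) = -8 + (-1 + L*L)/4 = -8 + (-1 + L²)/4 = -8 + (-¼ + L²/4) = -33/4 + L²/4)
k(z) = 12*z (k(z) = 6*(2*z) = 12*z)
w(B) = (-24 + B)/(7 + B) (w(B) = (B + 12*(-2))/(B + 7) = (B - 24)/(7 + B) = (-24 + B)/(7 + B))
N(-18, M) - w(152) = (-33/4 + (¼)*(-128)²) - (-24 + 152)/(7 + 152) = (-33/4 + (¼)*16384) - 128/159 = (-33/4 + 4096) - 128/159 = 16351/4 - 1*128/159 = 16351/4 - 128/159 = 2599297/636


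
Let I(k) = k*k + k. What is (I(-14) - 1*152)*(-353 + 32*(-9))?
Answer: -19230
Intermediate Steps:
I(k) = k + k² (I(k) = k² + k = k + k²)
(I(-14) - 1*152)*(-353 + 32*(-9)) = (-14*(1 - 14) - 1*152)*(-353 + 32*(-9)) = (-14*(-13) - 152)*(-353 - 288) = (182 - 152)*(-641) = 30*(-641) = -19230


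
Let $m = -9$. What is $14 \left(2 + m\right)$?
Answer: $-98$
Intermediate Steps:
$14 \left(2 + m\right) = 14 \left(2 - 9\right) = 14 \left(-7\right) = -98$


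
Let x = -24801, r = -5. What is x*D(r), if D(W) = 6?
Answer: -148806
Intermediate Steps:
x*D(r) = -24801*6 = -148806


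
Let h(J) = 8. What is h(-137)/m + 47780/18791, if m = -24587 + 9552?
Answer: 718221972/282522685 ≈ 2.5422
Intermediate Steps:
m = -15035
h(-137)/m + 47780/18791 = 8/(-15035) + 47780/18791 = 8*(-1/15035) + 47780*(1/18791) = -8/15035 + 47780/18791 = 718221972/282522685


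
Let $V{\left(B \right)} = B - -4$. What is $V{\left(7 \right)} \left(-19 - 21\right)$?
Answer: $-440$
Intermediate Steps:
$V{\left(B \right)} = 4 + B$ ($V{\left(B \right)} = B + 4 = 4 + B$)
$V{\left(7 \right)} \left(-19 - 21\right) = \left(4 + 7\right) \left(-19 - 21\right) = 11 \left(-40\right) = -440$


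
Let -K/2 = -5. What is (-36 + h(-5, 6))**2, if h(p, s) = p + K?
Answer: 961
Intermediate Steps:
K = 10 (K = -2*(-5) = 10)
h(p, s) = 10 + p (h(p, s) = p + 10 = 10 + p)
(-36 + h(-5, 6))**2 = (-36 + (10 - 5))**2 = (-36 + 5)**2 = (-31)**2 = 961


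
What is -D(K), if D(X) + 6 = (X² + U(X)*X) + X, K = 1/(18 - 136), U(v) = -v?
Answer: 709/118 ≈ 6.0085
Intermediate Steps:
K = -1/118 (K = 1/(-118) = -1/118 ≈ -0.0084746)
D(X) = -6 + X (D(X) = -6 + ((X² + (-X)*X) + X) = -6 + ((X² - X²) + X) = -6 + (0 + X) = -6 + X)
-D(K) = -(-6 - 1/118) = -1*(-709/118) = 709/118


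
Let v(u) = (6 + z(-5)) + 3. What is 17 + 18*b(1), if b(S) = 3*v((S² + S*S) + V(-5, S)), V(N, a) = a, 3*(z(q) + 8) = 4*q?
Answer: -289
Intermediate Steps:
z(q) = -8 + 4*q/3 (z(q) = -8 + (4*q)/3 = -8 + 4*q/3)
v(u) = -17/3 (v(u) = (6 + (-8 + (4/3)*(-5))) + 3 = (6 + (-8 - 20/3)) + 3 = (6 - 44/3) + 3 = -26/3 + 3 = -17/3)
b(S) = -17 (b(S) = 3*(-17/3) = -17)
17 + 18*b(1) = 17 + 18*(-17) = 17 - 306 = -289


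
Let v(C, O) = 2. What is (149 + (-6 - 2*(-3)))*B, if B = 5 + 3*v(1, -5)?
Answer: 1639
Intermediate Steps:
B = 11 (B = 5 + 3*2 = 5 + 6 = 11)
(149 + (-6 - 2*(-3)))*B = (149 + (-6 - 2*(-3)))*11 = (149 + (-6 + 6))*11 = (149 + 0)*11 = 149*11 = 1639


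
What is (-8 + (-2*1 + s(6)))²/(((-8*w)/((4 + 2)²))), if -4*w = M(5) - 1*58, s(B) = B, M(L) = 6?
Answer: -72/13 ≈ -5.5385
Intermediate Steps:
w = 13 (w = -(6 - 1*58)/4 = -(6 - 58)/4 = -¼*(-52) = 13)
(-8 + (-2*1 + s(6)))²/(((-8*w)/((4 + 2)²))) = (-8 + (-2*1 + 6))²/(((-8*13)/((4 + 2)²))) = (-8 + (-2 + 6))²/((-104/(6²))) = (-8 + 4)²/((-104/36)) = (-4)²/((-104*1/36)) = 16/(-26/9) = 16*(-9/26) = -72/13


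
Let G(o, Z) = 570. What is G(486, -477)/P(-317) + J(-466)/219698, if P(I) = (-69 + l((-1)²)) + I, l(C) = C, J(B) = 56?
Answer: -12520630/8458373 ≈ -1.4803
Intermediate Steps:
P(I) = -68 + I (P(I) = (-69 + (-1)²) + I = (-69 + 1) + I = -68 + I)
G(486, -477)/P(-317) + J(-466)/219698 = 570/(-68 - 317) + 56/219698 = 570/(-385) + 56*(1/219698) = 570*(-1/385) + 28/109849 = -114/77 + 28/109849 = -12520630/8458373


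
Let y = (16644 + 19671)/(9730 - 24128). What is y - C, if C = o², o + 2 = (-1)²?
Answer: -50713/14398 ≈ -3.5222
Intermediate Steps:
o = -1 (o = -2 + (-1)² = -2 + 1 = -1)
y = -36315/14398 (y = 36315/(-14398) = 36315*(-1/14398) = -36315/14398 ≈ -2.5222)
C = 1 (C = (-1)² = 1)
y - C = -36315/14398 - 1*1 = -36315/14398 - 1 = -50713/14398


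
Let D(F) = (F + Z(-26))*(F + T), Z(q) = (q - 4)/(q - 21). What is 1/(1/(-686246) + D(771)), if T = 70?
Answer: 32253562/20930878376515 ≈ 1.5410e-6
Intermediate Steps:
Z(q) = (-4 + q)/(-21 + q)
D(F) = (70 + F)*(30/47 + F) (D(F) = (F + (-4 - 26)/(-21 - 26))*(F + 70) = (F - 30/(-47))*(70 + F) = (F - 1/47*(-30))*(70 + F) = (F + 30/47)*(70 + F) = (30/47 + F)*(70 + F) = (70 + F)*(30/47 + F))
1/(1/(-686246) + D(771)) = 1/(1/(-686246) + (2100/47 + 771² + (3320/47)*771)) = 1/(-1/686246 + (2100/47 + 594441 + 2559720/47)) = 1/(-1/686246 + 30500547/47) = 1/(20930878376515/32253562) = 32253562/20930878376515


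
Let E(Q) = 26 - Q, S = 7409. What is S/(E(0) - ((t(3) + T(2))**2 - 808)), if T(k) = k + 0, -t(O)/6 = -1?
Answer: 7409/770 ≈ 9.6221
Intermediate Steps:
t(O) = 6 (t(O) = -6*(-1) = 6)
T(k) = k
S/(E(0) - ((t(3) + T(2))**2 - 808)) = 7409/((26 - 1*0) - ((6 + 2)**2 - 808)) = 7409/((26 + 0) - (8**2 - 808)) = 7409/(26 - (64 - 808)) = 7409/(26 - 1*(-744)) = 7409/(26 + 744) = 7409/770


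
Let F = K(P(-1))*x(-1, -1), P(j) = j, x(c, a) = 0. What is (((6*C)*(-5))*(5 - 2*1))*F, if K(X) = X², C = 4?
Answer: 0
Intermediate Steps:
F = 0 (F = (-1)²*0 = 1*0 = 0)
(((6*C)*(-5))*(5 - 2*1))*F = (((6*4)*(-5))*(5 - 2*1))*0 = ((24*(-5))*(5 - 2))*0 = -120*3*0 = -360*0 = 0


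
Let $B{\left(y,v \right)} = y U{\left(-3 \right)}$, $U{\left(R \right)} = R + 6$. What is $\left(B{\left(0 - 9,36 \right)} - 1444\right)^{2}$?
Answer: $2163841$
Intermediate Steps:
$U{\left(R \right)} = 6 + R$
$B{\left(y,v \right)} = 3 y$ ($B{\left(y,v \right)} = y \left(6 - 3\right) = y 3 = 3 y$)
$\left(B{\left(0 - 9,36 \right)} - 1444\right)^{2} = \left(3 \left(0 - 9\right) - 1444\right)^{2} = \left(3 \left(-9\right) - 1444\right)^{2} = \left(-27 - 1444\right)^{2} = \left(-1471\right)^{2} = 2163841$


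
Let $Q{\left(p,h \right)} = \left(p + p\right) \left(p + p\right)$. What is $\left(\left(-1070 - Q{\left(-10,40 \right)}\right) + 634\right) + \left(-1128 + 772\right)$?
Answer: $-1192$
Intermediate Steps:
$Q{\left(p,h \right)} = 4 p^{2}$ ($Q{\left(p,h \right)} = 2 p 2 p = 4 p^{2}$)
$\left(\left(-1070 - Q{\left(-10,40 \right)}\right) + 634\right) + \left(-1128 + 772\right) = \left(\left(-1070 - 4 \left(-10\right)^{2}\right) + 634\right) + \left(-1128 + 772\right) = \left(\left(-1070 - 4 \cdot 100\right) + 634\right) - 356 = \left(\left(-1070 - 400\right) + 634\right) - 356 = \left(-1470 + 634\right) - 356 = -836 - 356 = -1192$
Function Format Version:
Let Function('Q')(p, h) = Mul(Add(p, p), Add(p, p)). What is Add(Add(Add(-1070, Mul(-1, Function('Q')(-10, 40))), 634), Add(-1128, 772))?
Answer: -1192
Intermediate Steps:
Function('Q')(p, h) = Mul(4, Pow(p, 2)) (Function('Q')(p, h) = Mul(Mul(2, p), Mul(2, p)) = Mul(4, Pow(p, 2)))
Add(Add(Add(-1070, Mul(-1, Function('Q')(-10, 40))), 634), Add(-1128, 772)) = Add(Add(Add(-1070, Mul(-1, Mul(4, Pow(-10, 2)))), 634), Add(-1128, 772)) = Add(Add(Add(-1070, Mul(-1, Mul(4, 100))), 634), -356) = Add(Add(Add(-1070, Mul(-1, 400)), 634), -356) = Add(Add(Add(-1070, -400), 634), -356) = Add(Add(-1470, 634), -356) = Add(-836, -356) = -1192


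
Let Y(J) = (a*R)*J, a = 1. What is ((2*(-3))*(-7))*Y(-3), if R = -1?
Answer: 126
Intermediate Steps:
Y(J) = -J (Y(J) = (1*(-1))*J = -J)
((2*(-3))*(-7))*Y(-3) = ((2*(-3))*(-7))*(-1*(-3)) = -6*(-7)*3 = 42*3 = 126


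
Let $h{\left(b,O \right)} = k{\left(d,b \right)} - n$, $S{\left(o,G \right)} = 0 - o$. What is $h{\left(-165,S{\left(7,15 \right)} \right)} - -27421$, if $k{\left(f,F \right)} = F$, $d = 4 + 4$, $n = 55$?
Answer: $27201$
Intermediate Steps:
$d = 8$
$S{\left(o,G \right)} = - o$
$h{\left(b,O \right)} = -55 + b$ ($h{\left(b,O \right)} = b - 55 = -55 + b$)
$h{\left(-165,S{\left(7,15 \right)} \right)} - -27421 = \left(-55 - 165\right) - -27421 = -220 + 27421 = 27201$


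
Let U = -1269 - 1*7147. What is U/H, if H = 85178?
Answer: -4208/42589 ≈ -0.098805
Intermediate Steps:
U = -8416 (U = -1269 - 7147 = -8416)
U/H = -8416/85178 = -8416*1/85178 = -4208/42589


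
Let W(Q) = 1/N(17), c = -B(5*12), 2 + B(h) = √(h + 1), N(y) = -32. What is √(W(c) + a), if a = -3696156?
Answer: I*√236553986/8 ≈ 1922.5*I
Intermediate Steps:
B(h) = -2 + √(1 + h) (B(h) = -2 + √(h + 1) = -2 + √(1 + h))
c = 2 - √61 (c = -(-2 + √(1 + 5*12)) = -(-2 + √(1 + 60)) = -(-2 + √61) = 2 - √61 ≈ -5.8102)
W(Q) = -1/32 (W(Q) = 1/(-32) = -1/32)
√(W(c) + a) = √(-1/32 - 3696156) = √(-118276993/32) = I*√236553986/8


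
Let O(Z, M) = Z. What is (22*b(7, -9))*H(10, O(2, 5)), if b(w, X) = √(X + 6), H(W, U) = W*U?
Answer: 440*I*√3 ≈ 762.1*I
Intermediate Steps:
H(W, U) = U*W
b(w, X) = √(6 + X)
(22*b(7, -9))*H(10, O(2, 5)) = (22*√(6 - 9))*(2*10) = (22*√(-3))*20 = (22*(I*√3))*20 = (22*I*√3)*20 = 440*I*√3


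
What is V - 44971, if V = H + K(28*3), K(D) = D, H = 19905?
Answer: -24982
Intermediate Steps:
V = 19989 (V = 19905 + 28*3 = 19905 + 84 = 19989)
V - 44971 = 19989 - 44971 = -24982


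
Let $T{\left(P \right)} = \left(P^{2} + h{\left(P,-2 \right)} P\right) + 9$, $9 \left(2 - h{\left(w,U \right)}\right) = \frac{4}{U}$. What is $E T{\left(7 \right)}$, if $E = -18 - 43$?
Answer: $- \frac{40382}{9} \approx -4486.9$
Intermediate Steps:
$h{\left(w,U \right)} = 2 - \frac{4}{9 U}$ ($h{\left(w,U \right)} = 2 - \frac{4 \frac{1}{U}}{9} = 2 - \frac{4}{9 U}$)
$E = -61$ ($E = -18 - 43 = -61$)
$T{\left(P \right)} = 9 + P^{2} + \frac{20 P}{9}$ ($T{\left(P \right)} = \left(P^{2} + \left(2 - \frac{4}{9 \left(-2\right)}\right) P\right) + 9 = \left(P^{2} + \left(2 - - \frac{2}{9}\right) P\right) + 9 = \left(P^{2} + \left(2 + \frac{2}{9}\right) P\right) + 9 = \left(P^{2} + \frac{20 P}{9}\right) + 9 = 9 + P^{2} + \frac{20 P}{9}$)
$E T{\left(7 \right)} = - 61 \left(9 + 7^{2} + \frac{20}{9} \cdot 7\right) = - 61 \left(9 + 49 + \frac{140}{9}\right) = \left(-61\right) \frac{662}{9} = - \frac{40382}{9}$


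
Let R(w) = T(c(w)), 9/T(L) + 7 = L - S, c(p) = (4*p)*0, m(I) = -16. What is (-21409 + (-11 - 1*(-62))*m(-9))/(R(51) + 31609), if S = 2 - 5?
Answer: -12700/18061 ≈ -0.70317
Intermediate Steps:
c(p) = 0
S = -3
T(L) = 9/(-4 + L) (T(L) = 9/(-7 + (L - 1*(-3))) = 9/(-7 + (L + 3)) = 9/(-7 + (3 + L)) = 9/(-4 + L))
R(w) = -9/4 (R(w) = 9/(-4 + 0) = 9/(-4) = 9*(-¼) = -9/4)
(-21409 + (-11 - 1*(-62))*m(-9))/(R(51) + 31609) = (-21409 + (-11 - 1*(-62))*(-16))/(-9/4 + 31609) = (-21409 + (-11 + 62)*(-16))/(126427/4) = (-21409 + 51*(-16))*(4/126427) = (-21409 - 816)*(4/126427) = -22225*4/126427 = -12700/18061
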